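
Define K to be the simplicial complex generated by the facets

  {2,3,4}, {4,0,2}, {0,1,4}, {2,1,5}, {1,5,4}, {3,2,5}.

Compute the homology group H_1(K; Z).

H_1 = Z.

Order the vertices as 0 < 1 < 2 < 3 < 4 < 5. Listing each simplex with vertices in this order, K has dimension 2 with simplices:

  0-simplices (6): [0], [1], [2], [3], [4], [5]
  1-simplices (12): [0,1], [0,2], [0,4], [1,2], [1,4], [1,5], [2,3], [2,4], [2,5], [3,4], [3,5], [4,5]
  2-simplices (6): [0,1,4], [0,2,4], [1,2,5], [1,4,5], [2,3,4], [2,3,5]

Hence C_0 ≅ Z^6, C_1 ≅ Z^12, C_2 ≅ Z^6.

∂_1: C_1 → C_0 sends each edge [p,q] (with p < q) to q − p. For instance
  ∂[1,4] = [4] − [1].
This gives a 6×12 integer matrix of rank 5; reducing to Smith normal form yields diagonal entries (1,1,1,1,1).

The boundary map ∂_2: C_2 → C_1 sends each 2-simplex [p,q,r] to [q,r] − [p,r] + [p,q]. For instance
  ∂[1,4,5] = [4,5] − [1,5] + [1,4],
  ∂[0,2,4] = [2,4] − [0,4] + [0,2].
The resulting 12×6 matrix has rank 6, and its Smith normal form has invariant factors (1,1,1,1,1,1).

Reading off H_k = ker ∂_k / im ∂_{k+1}:

  H_1: rank ker ∂_1 − rank ∂_2 = (12 − 5) − 6 = 1, and the invariant factors of ∂_2 are all 1, so H_1 ≅ Z.

(K is a triangulation of the cylinder S^1 x I.)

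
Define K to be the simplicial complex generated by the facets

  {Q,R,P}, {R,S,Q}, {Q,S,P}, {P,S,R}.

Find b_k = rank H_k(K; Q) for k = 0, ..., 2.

Order the vertices as P < Q < R < S. Listing each simplex with vertices in this order, K has dimension 2 with simplices:

  0-simplices (4): P, Q, R, S
  1-simplices (6): PQ, PR, PS, QR, QS, RS
  2-simplices (4): PQR, PQS, PRS, QRS

so the chain groups are C_0 ≅ Z^4, C_1 ≅ Z^6, C_2 ≅ Z^4.

The boundary map ∂_1: C_1 → C_0 sends each edge [p,q] (with p < q) to q − p. For instance
  ∂PS = S − P.
The resulting 4×6 matrix has rank 3, and its Smith normal form has invariant factors (1,1,1).

The boundary map ∂_2: C_2 → C_1 maps a triangle to the signed sum of its edges. For instance
  ∂PQS = QS − PS + PQ,
  ∂PRS = RS − PS + PR.
The 6×4 boundary matrix has rank 3 and Smith normal form diag(1,1,1).

Now H_k = ker ∂_k / im ∂_{k+1}, so:

  H_0: rank C_0 − rank ∂_1 = 4 − 3 = 1, and the invariant factors of ∂_1 are all 1, so H_0 = Z.
  H_1: rank ker ∂_1 − rank ∂_2 = (6 − 3) − 3 = 0, and the invariant factors of ∂_2 are all 1, so H_1 = 0.
  H_2: rank ker ∂_2 − rank ∂_3 = (4 − 3) − 0 = 1, and there is no ∂_3, so H_2 = Z.

As a check, the Euler characteristic is 4 − 6 + 4 = 2, which agrees with 1 − 0 + 1 = 2.
(K is a triangulation of the 2-sphere S^2.)

Hence the Betti numbers are b_0 = 1, b_1 = 0, b_2 = 1.

b_0 = 1, b_1 = 0, b_2 = 1.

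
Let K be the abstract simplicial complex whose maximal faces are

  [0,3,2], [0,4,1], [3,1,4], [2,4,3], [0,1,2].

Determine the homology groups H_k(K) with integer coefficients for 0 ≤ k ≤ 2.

H_0 = Z,  H_1 = Z,  H_2 = 0.

Fix the vertex order 0 < 1 < 2 < 3 < 4 and write every simplex with vertices in increasing order. Then dim K = 2 and the simplices of K are:

  0-simplices (5): [0], [1], [2], [3], [4]
  1-simplices (10): [0,1], [0,2], [0,3], [0,4], [1,2], [1,3], [1,4], [2,3], [2,4], [3,4]
  2-simplices (5): [0,1,2], [0,1,4], [0,2,3], [1,3,4], [2,3,4]

so the chain groups are C_0 ≅ Z^5, C_1 ≅ Z^10, C_2 ≅ Z^5.

Boundary ∂_1: C_1 → C_0 is given by ∂[p,q] = [q] − [p].
The 5×10 boundary matrix has rank 4 and Smith normal form diag(1,1,1,1).

∂_2: C_2 → C_1 acts by ∂[p,q,r] = [q,r] − [p,r] + [p,q]. For instance
  ∂[0,1,4] = [1,4] − [0,4] + [0,1],
  ∂[0,2,3] = [2,3] − [0,3] + [0,2].
This gives a 10×5 integer matrix of rank 5; reducing to Smith normal form yields diagonal entries (1,1,1,1,1).

From H_k ≅ ker(∂_k) / im(∂_{k+1}) we obtain:

  H_0: rank C_0 − rank ∂_1 = 5 − 4 = 1, and the invariant factors of ∂_1 are all 1, so H_0 ≅ Z.
  H_1: rank ker ∂_1 − rank ∂_2 = (10 − 4) − 5 = 1, and the invariant factors of ∂_2 are all 1, so H_1 ≅ Z.
  H_2: rank ker ∂_2 − rank ∂_3 = (5 − 5) − 0 = 0, and there is no ∂_3, so H_2 ≅ 0.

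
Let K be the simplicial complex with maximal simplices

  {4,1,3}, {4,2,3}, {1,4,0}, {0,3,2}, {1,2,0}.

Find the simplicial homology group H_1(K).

H_1 = Z.

We work with the vertex ordering 0 < 1 < 2 < 3 < 4. The simplices of K, each written with vertices in increasing order, are:

  0-simplices (5): [0], [1], [2], [3], [4]
  1-simplices (10): [0,1], [0,2], [0,3], [0,4], [1,2], [1,3], [1,4], [2,3], [2,4], [3,4]
  2-simplices (5): [0,1,2], [0,1,4], [0,2,3], [1,3,4], [2,3,4]

giving chain groups C_0 ≅ Z^5, C_1 ≅ Z^10, C_2 ≅ Z^5.

Boundary ∂_1: C_1 → C_0 sends each edge [p,q] (with p < q) to q − p. For instance
  ∂[3,4] = [4] − [3].
The 5×10 boundary matrix has rank 4 and Smith normal form diag(1,1,1,1).

∂_2: C_2 → C_1 maps a triangle to the signed sum of its edges. For instance
  ∂[1,3,4] = [3,4] − [1,4] + [1,3],
  ∂[0,2,3] = [2,3] − [0,3] + [0,2].
The resulting 10×5 matrix has rank 5, and its Smith normal form has invariant factors (1,1,1,1,1).

Computing H_k = (kernel of ∂_k) / (image of ∂_{k+1}):

  H_1: rank ker ∂_1 − rank ∂_2 = (10 − 4) − 5 = 1, and the invariant factors of ∂_2 are all 1, so H_1 ≅ Z.

(K is a triangulation of the Möbius band.)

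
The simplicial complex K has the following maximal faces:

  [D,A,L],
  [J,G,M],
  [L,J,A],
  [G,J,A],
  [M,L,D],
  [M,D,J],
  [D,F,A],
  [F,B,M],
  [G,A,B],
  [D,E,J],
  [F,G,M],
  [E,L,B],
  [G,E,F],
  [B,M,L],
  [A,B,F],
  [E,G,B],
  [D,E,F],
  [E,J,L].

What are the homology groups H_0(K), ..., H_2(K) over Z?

We work with the vertex ordering A < B < D < E < F < G < J < L < M. The simplices of K, each written with vertices in increasing order, are:

  0-simplices (9): A, B, D, E, F, G, J, L, M
  1-simplices (27): AB, AD, AF, AG, AJ, AL, BE, BF, BG, BL, BM, DE, DF, DJ, DL, DM, EF, EG, EJ, EL, FG, FM, GJ, GM, JL, JM, LM
  2-simplices (18): ABF, ABG, ADF, ADL, AGJ, AJL, BEG, BEL, BFM, BLM, DEF, DEJ, DJM, DLM, EFG, EJL, FGM, GJM

giving chain groups C_0 ≅ Z^9, C_1 ≅ Z^27, C_2 ≅ Z^18.

∂_1: C_1 → C_0 sends each edge [p,q] (with p < q) to q − p.
As a 9×27 matrix over Z this has rank 8, with invariant factors (1,1,1,1,1,1,1,1).

Boundary ∂_2: C_2 → C_1 sends each 2-simplex [p,q,r] to [q,r] − [p,r] + [p,q]. For instance
  ∂DEF = EF − DF + DE,
  ∂AJL = JL − AL + AJ.
This gives a 27×18 integer matrix of rank 18; reducing to Smith normal form yields diagonal entries (1,1,1,1,1,1,1,1,1,1,1,1,1,1,1,1,1,2).

Reading off H_k = ker ∂_k / im ∂_{k+1}:

  H_0: rank C_0 − rank ∂_1 = 9 − 8 = 1, and the invariant factors of ∂_1 are all 1, so H_0 = Z.
  H_1: rank ker ∂_1 − rank ∂_2 = (27 − 8) − 18 = 1, and ∂_2 has invariant factor 2 > 1, so H_1 = Z ⊕ Z/2.
  H_2: rank ker ∂_2 − rank ∂_3 = (18 − 18) − 0 = 0, and there is no ∂_3, so H_2 = 0.

H_0 ≅ Z,  H_1 ≅ Z ⊕ Z/2,  H_2 = 0.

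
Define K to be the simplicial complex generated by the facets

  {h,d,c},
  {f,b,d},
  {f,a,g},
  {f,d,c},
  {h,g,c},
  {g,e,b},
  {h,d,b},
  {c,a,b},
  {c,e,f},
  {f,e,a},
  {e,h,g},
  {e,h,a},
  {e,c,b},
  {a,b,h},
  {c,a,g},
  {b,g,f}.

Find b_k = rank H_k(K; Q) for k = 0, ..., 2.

K has 8 vertices, 24 edges, 16 triangles.
rank ∂_0 = 0, rank ∂_1 = 7 ⇒ b_0 = 8 − 0 − 7 = 1; all invariant factors of ∂_1 are 1 so no torsion. So H_0 ≅ Z.
rank ∂_1 = 7, rank ∂_2 = 15 ⇒ b_1 = 24 − 7 − 15 = 2; all invariant factors of ∂_2 are 1 so no torsion. So H_1 ≅ Z^2.
rank ∂_2 = 15, rank ∂_3 = 0 ⇒ b_2 = 16 − 15 − 0 = 1. So H_2 ≅ Z.

b_0 = 1, b_1 = 2, b_2 = 1.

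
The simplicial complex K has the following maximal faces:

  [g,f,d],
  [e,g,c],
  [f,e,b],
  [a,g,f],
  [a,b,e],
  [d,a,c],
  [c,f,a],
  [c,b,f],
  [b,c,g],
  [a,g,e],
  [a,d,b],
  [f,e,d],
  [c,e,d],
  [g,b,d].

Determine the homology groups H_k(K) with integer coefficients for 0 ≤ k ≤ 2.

Fix the vertex order a < b < c < d < e < f < g and write every simplex with vertices in increasing order. Then dim K = 2 and the simplices of K are:

  0-simplices (7): a, b, c, d, e, f, g
  1-simplices (21): ab, ac, ad, ae, af, ag, bc, bd, be, bf, bg, cd, ce, cf, cg, de, df, dg, ef, eg, fg
  2-simplices (14): abd, abe, acd, acf, aeg, afg, bcf, bcg, bdg, bef, cde, ceg, def, dfg

giving chain groups C_0 ≅ Z^7, C_1 ≅ Z^21, C_2 ≅ Z^14.

Boundary ∂_1: C_1 → C_0 is given by ∂[p,q] = [q] − [p].
This gives a 7×21 integer matrix of rank 6; reducing to Smith normal form yields diagonal entries (1,1,1,1,1,1).

∂_2: C_2 → C_1 acts by ∂[p,q,r] = [q,r] − [p,r] + [p,q]. For instance
  ∂bcf = cf − bf + bc,
  ∂ceg = eg − cg + ce.
The resulting 21×14 matrix has rank 13, and its Smith normal form has invariant factors (1,1,1,1,1,1,1,1,1,1,1,1,1).

Now H_k = ker ∂_k / im ∂_{k+1}, so:

  H_0: rank C_0 − rank ∂_1 = 7 − 6 = 1, and the invariant factors of ∂_1 are all 1, so H_0 = Z.
  H_1: rank ker ∂_1 − rank ∂_2 = (21 − 6) − 13 = 2, and the invariant factors of ∂_2 are all 1, so H_1 = Z^2.
  H_2: rank ker ∂_2 − rank ∂_3 = (14 − 13) − 0 = 1, and there is no ∂_3, so H_2 = Z.

(K is a triangulation of the torus T^2.)

H_0 ≅ Z,  H_1 ≅ Z^2,  H_2 ≅ Z.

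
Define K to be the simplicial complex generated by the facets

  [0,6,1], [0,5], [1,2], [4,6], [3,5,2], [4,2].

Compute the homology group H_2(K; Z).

H_2 ≅ 0.

We work with the vertex ordering 0 < 1 < 2 < 3 < 4 < 5 < 6. The simplices of K, each written with vertices in increasing order, are:

  0-simplices (7): [0], [1], [2], [3], [4], [5], [6]
  1-simplices (10): [0,1], [0,5], [0,6], [1,2], [1,6], [2,3], [2,4], [2,5], [3,5], [4,6]
  2-simplices (2): [0,1,6], [2,3,5]

so the chain groups are C_0 ≅ Z^7, C_1 ≅ Z^10, C_2 ≅ Z^2.

The boundary map ∂_1: C_1 → C_0 is given by ∂[p,q] = [q] − [p]. For instance
  ∂[4,6] = [6] − [4].
As a 7×10 matrix over Z this has rank 6, with invariant factors (1,1,1,1,1,1).

∂_2: C_2 → C_1 sends each 2-simplex [p,q,r] to [q,r] − [p,r] + [p,q]. For instance
  ∂[0,1,6] = [1,6] − [0,6] + [0,1],
  ∂[2,3,5] = [3,5] − [2,5] + [2,3].
The 10×2 boundary matrix has rank 2 and Smith normal form diag(1,1).

From H_k ≅ ker(∂_k) / im(∂_{k+1}) we obtain:

  H_2: rank ker ∂_2 − rank ∂_3 = (2 − 2) − 0 = 0, and there is no ∂_3, so H_2 = 0.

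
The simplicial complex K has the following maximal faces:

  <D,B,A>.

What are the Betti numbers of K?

Order the vertices as A < B < D. Listing each simplex with vertices in this order, K has dimension 2 with simplices:

  0-simplices (3): A, B, D
  1-simplices (3): AB, AD, BD
  2-simplices (1): ABD

Hence C_0 ≅ Z^3, C_1 ≅ Z^3, C_2 ≅ Z^1.

The boundary map ∂_1: C_1 → C_0 maps an edge to its endpoints' difference, ∂[p,q] = q − p.
The 3×3 boundary matrix has rank 2 and Smith normal form diag(1,1).

∂_2: C_2 → C_1 acts by ∂[p,q,r] = [q,r] − [p,r] + [p,q]. For instance
  ∂ABD = BD − AD + AB.
As a 3×1 matrix over Z this has rank 1, with invariant factors (1).

From H_k ≅ ker(∂_k) / im(∂_{k+1}) we obtain:

  H_0: rank C_0 − rank ∂_1 = 3 − 2 = 1, and the invariant factors of ∂_1 are all 1, so H_0 = Z.
  H_1: rank ker ∂_1 − rank ∂_2 = (3 − 2) − 1 = 0, and the invariant factors of ∂_2 are all 1, so H_1 = 0.
  H_2: rank ker ∂_2 − rank ∂_3 = (1 − 1) − 0 = 0, and there is no ∂_3, so H_2 = 0.

(K is a triangulation of the 2-simplex.)

Hence the Betti numbers are b_0 = 1, b_1 = 0, b_2 = 0.

b_0 = 1, b_1 = 0, b_2 = 0.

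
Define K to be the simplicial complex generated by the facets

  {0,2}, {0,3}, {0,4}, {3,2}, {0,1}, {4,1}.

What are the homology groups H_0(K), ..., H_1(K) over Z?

H_0 ≅ Z,  H_1 ≅ Z^2.

Take the total order 0 < 1 < 2 < 3 < 4 on the vertex set. Then K (dimension 1) consists of the simplices:

  0-simplices (5): [0], [1], [2], [3], [4]
  1-simplices (6): [0,1], [0,2], [0,3], [0,4], [1,4], [2,3]

Hence C_0 ≅ Z^5, C_1 ≅ Z^6.

Boundary ∂_1: C_1 → C_0 sends each edge [p,q] (with p < q) to q − p.
The resulting 5×6 matrix has rank 4, and its Smith normal form has invariant factors (1,1,1,1).

From H_k ≅ ker(∂_k) / im(∂_{k+1}) we obtain:

  H_0: rank C_0 − rank ∂_1 = 5 − 4 = 1, and the invariant factors of ∂_1 are all 1, so H_0 = Z.
  H_1: rank ker ∂_1 − rank ∂_2 = (6 − 4) − 0 = 2, and there is no ∂_2, so H_1 = Z^2.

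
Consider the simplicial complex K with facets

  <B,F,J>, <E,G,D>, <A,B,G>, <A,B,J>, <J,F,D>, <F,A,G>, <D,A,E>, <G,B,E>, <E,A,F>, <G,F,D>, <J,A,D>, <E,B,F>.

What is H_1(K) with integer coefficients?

H_1 ≅ Z/2.

Take the total order A < B < D < E < F < G < J on the vertex set. Then K (dimension 2) consists of the simplices:

  0-simplices (7): A, B, D, E, F, G, J
  1-simplices (18): AB, AD, AE, AF, AG, AJ, BE, BF, BG, BJ, DE, DF, DG, DJ, EF, EG, FG, FJ
  2-simplices (12): ABG, ABJ, ADE, ADJ, AEF, AFG, BEF, BEG, BFJ, DEG, DFG, DFJ

Hence C_0 ≅ Z^7, C_1 ≅ Z^18, C_2 ≅ Z^12.

∂_1: C_1 → C_0 maps an edge to its endpoints' difference, ∂[p,q] = q − p. For instance
  ∂DF = F − D.
As a 7×18 matrix over Z this has rank 6, with invariant factors (1,1,1,1,1,1).

The boundary map ∂_2: C_2 → C_1 maps a triangle to the signed sum of its edges. For instance
  ∂ABG = BG − AG + AB,
  ∂DFG = FG − DG + DF.
This gives a 18×12 integer matrix of rank 12; reducing to Smith normal form yields diagonal entries (1,1,1,1,1,1,1,1,1,1,1,2).

Reading off H_k = ker ∂_k / im ∂_{k+1}:

  H_1: rank ker ∂_1 − rank ∂_2 = (18 − 6) − 12 = 0, and ∂_2 has invariant factor 2 > 1, so H_1 = Z/2.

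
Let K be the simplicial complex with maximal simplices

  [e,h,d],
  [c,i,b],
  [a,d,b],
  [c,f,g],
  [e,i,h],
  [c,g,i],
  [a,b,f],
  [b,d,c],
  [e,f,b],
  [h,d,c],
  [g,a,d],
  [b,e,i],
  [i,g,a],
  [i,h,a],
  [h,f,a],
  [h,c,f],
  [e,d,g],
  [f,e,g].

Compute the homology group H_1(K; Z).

Order the vertices as a < b < c < d < e < f < g < h < i. Listing each simplex with vertices in this order, K has dimension 2 with simplices:

  0-simplices (9): a, b, c, d, e, f, g, h, i
  1-simplices (27): ab, ad, af, ag, ah, ai, bc, bd, be, bf, bi, cd, cf, cg, ch, ci, de, dg, dh, ef, eg, eh, ei, fg, fh, gi, hi
  2-simplices (18): abd, abf, adg, afh, agi, ahi, bcd, bci, bef, bei, cdh, cfg, cfh, cgi, deg, deh, efg, ehi

giving chain groups C_0 ≅ Z^9, C_1 ≅ Z^27, C_2 ≅ Z^18.

The boundary map ∂_1: C_1 → C_0 is given by ∂[p,q] = [q] − [p]. For instance
  ∂ad = d − a.
The resulting 9×27 matrix has rank 8, and its Smith normal form has invariant factors (1,1,1,1,1,1,1,1).

Boundary ∂_2: C_2 → C_1 maps a triangle to the signed sum of its edges. For instance
  ∂deg = eg − dg + de,
  ∂bcd = cd − bd + bc.
The 27×18 boundary matrix has rank 17 and Smith normal form diag(1,1,1,1,1,1,1,1,1,1,1,1,1,1,1,1,1).

Reading off H_k = ker ∂_k / im ∂_{k+1}:

  H_1: rank ker ∂_1 − rank ∂_2 = (27 − 8) − 17 = 2, and the invariant factors of ∂_2 are all 1, so H_1 = Z^2.

H_1 = Z^2.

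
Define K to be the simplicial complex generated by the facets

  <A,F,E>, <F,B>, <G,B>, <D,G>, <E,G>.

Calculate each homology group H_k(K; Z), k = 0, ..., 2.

H_0 ≅ Z,  H_1 ≅ Z,  H_2 = 0.

We work with the vertex ordering A < B < D < E < F < G. The simplices of K, each written with vertices in increasing order, are:

  0-simplices (6): A, B, D, E, F, G
  1-simplices (7): AE, AF, BF, BG, DG, EF, EG
  2-simplices (1): AEF

giving chain groups C_0 ≅ Z^6, C_1 ≅ Z^7, C_2 ≅ Z^1.

The boundary map ∂_1: C_1 → C_0 sends each edge [p,q] (with p < q) to q − p.
The 6×7 boundary matrix has rank 5 and Smith normal form diag(1,1,1,1,1).

The boundary map ∂_2: C_2 → C_1 acts by ∂[p,q,r] = [q,r] − [p,r] + [p,q]. For instance
  ∂AEF = EF − AF + AE.
As a 7×1 matrix over Z this has rank 1, with invariant factors (1).

From H_k ≅ ker(∂_k) / im(∂_{k+1}) we obtain:

  H_0: rank C_0 − rank ∂_1 = 6 − 5 = 1, and the invariant factors of ∂_1 are all 1, so H_0 = Z.
  H_1: rank ker ∂_1 − rank ∂_2 = (7 − 5) − 1 = 1, and the invariant factors of ∂_2 are all 1, so H_1 = Z.
  H_2: rank ker ∂_2 − rank ∂_3 = (1 − 1) − 0 = 0, and there is no ∂_3, so H_2 = 0.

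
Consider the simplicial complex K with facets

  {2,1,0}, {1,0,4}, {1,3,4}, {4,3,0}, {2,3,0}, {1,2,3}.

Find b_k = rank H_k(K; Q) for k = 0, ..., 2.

b_0 = 1, b_1 = 0, b_2 = 1.

Take the total order 0 < 1 < 2 < 3 < 4 on the vertex set. Then K (dimension 2) consists of the simplices:

  0-simplices (5): [0], [1], [2], [3], [4]
  1-simplices (9): [0,1], [0,2], [0,3], [0,4], [1,2], [1,3], [1,4], [2,3], [3,4]
  2-simplices (6): [0,1,2], [0,1,4], [0,2,3], [0,3,4], [1,2,3], [1,3,4]

so the chain groups are C_0 ≅ Z^5, C_1 ≅ Z^9, C_2 ≅ Z^6.

Boundary ∂_1: C_1 → C_0 sends each edge [p,q] (with p < q) to q − p. For instance
  ∂[0,3] = [3] − [0].
This gives a 5×9 integer matrix of rank 4; reducing to Smith normal form yields diagonal entries (1,1,1,1).

Boundary ∂_2: C_2 → C_1 maps a triangle to the signed sum of its edges. For instance
  ∂[0,3,4] = [3,4] − [0,4] + [0,3],
  ∂[1,3,4] = [3,4] − [1,4] + [1,3].
The resulting 9×6 matrix has rank 5, and its Smith normal form has invariant factors (1,1,1,1,1).

Now H_k = ker ∂_k / im ∂_{k+1}, so:

  H_0: rank C_0 − rank ∂_1 = 5 − 4 = 1, and the invariant factors of ∂_1 are all 1, so H_0 ≅ Z.
  H_1: rank ker ∂_1 − rank ∂_2 = (9 − 4) − 5 = 0, and the invariant factors of ∂_2 are all 1, so H_1 ≅ 0.
  H_2: rank ker ∂_2 − rank ∂_3 = (6 − 5) − 0 = 1, and there is no ∂_3, so H_2 ≅ Z.

As a check, the Euler characteristic is 5 − 9 + 6 = 2, which agrees with 1 − 0 + 1 = 2.
(K is a triangulation of the 2-sphere S^2.)

Hence the Betti numbers are b_0 = 1, b_1 = 0, b_2 = 1.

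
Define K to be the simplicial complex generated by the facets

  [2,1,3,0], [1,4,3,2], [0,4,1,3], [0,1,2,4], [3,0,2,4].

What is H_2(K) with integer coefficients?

Order the vertices as 0 < 1 < 2 < 3 < 4. Listing each simplex with vertices in this order, K has dimension 3 with simplices:

  0-simplices (5): [0], [1], [2], [3], [4]
  1-simplices (10): [0,1], [0,2], [0,3], [0,4], [1,2], [1,3], [1,4], [2,3], [2,4], [3,4]
  2-simplices (10): [0,1,2], [0,1,3], [0,1,4], [0,2,3], [0,2,4], [0,3,4], [1,2,3], [1,2,4], [1,3,4], [2,3,4]
  3-simplices (5): [0,1,2,3], [0,1,2,4], [0,1,3,4], [0,2,3,4], [1,2,3,4]

giving chain groups C_0 ≅ Z^5, C_1 ≅ Z^10, C_2 ≅ Z^10, C_3 ≅ Z^5.

The boundary map ∂_1: C_1 → C_0 is given by ∂[p,q] = [q] − [p].
This gives a 5×10 integer matrix of rank 4; reducing to Smith normal form yields diagonal entries (1,1,1,1).

The boundary map ∂_2: C_2 → C_1 sends each 2-simplex [p,q,r] to [q,r] − [p,r] + [p,q]. For instance
  ∂[0,2,4] = [2,4] − [0,4] + [0,2],
  ∂[0,1,3] = [1,3] − [0,3] + [0,1].
As a 10×10 matrix over Z this has rank 6, with invariant factors (1,1,1,1,1,1).

The boundary map ∂_3: C_3 → C_2 sends each 3-simplex σ to the alternating sum Σ_i (−1)^i (σ with its i-th vertex removed). For instance
  ∂[1,2,3,4] = [2,3,4] − [1,3,4] + [1,2,4] − [1,2,3],
  ∂[0,1,2,3] = [1,2,3] − [0,2,3] + [0,1,3] − [0,1,2].
As a 10×5 matrix over Z this has rank 4, with invariant factors (1,1,1,1).

Reading off H_k = ker ∂_k / im ∂_{k+1}:

  H_2: rank ker ∂_2 − rank ∂_3 = (10 − 6) − 4 = 0, and the invariant factors of ∂_3 are all 1, so H_2 = 0.

H_2 ≅ 0.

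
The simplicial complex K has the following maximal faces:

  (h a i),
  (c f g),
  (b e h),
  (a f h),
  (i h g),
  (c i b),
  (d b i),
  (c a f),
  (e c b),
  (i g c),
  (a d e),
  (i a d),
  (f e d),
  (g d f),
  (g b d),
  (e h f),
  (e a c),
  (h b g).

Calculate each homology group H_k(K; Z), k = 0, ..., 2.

Order the vertices as a < b < c < d < e < f < g < h < i. Listing each simplex with vertices in this order, K has dimension 2 with simplices:

  0-simplices (9): a, b, c, d, e, f, g, h, i
  1-simplices (27): ac, ad, ae, af, ah, ai, bc, bd, be, bg, bh, bi, ce, cf, cg, ci, de, df, dg, di, ef, eh, fg, fh, gh, gi, hi
  2-simplices (18): ace, acf, ade, adi, afh, ahi, bce, bci, bdg, bdi, beh, bgh, cfg, cgi, def, dfg, efh, ghi

Hence C_0 ≅ Z^9, C_1 ≅ Z^27, C_2 ≅ Z^18.

Boundary ∂_1: C_1 → C_0 sends each edge [p,q] (with p < q) to q − p.
This gives a 9×27 integer matrix of rank 8; reducing to Smith normal form yields diagonal entries (1,1,1,1,1,1,1,1).

Boundary ∂_2: C_2 → C_1 sends each 2-simplex [p,q,r] to [q,r] − [p,r] + [p,q]. For instance
  ∂efh = fh − eh + ef,
  ∂bce = ce − be + bc.
The 27×18 boundary matrix has rank 18 and Smith normal form diag(1,1,1,1,1,1,1,1,1,1,1,1,1,1,1,1,1,2).

Computing H_k = (kernel of ∂_k) / (image of ∂_{k+1}):

  H_0: rank C_0 − rank ∂_1 = 9 − 8 = 1, and the invariant factors of ∂_1 are all 1, so H_0 ≅ Z.
  H_1: rank ker ∂_1 − rank ∂_2 = (27 − 8) − 18 = 1, and ∂_2 has invariant factor 2 > 1, so H_1 ≅ Z ⊕ Z_2.
  H_2: rank ker ∂_2 − rank ∂_3 = (18 − 18) − 0 = 0, and there is no ∂_3, so H_2 ≅ 0.

H_0 = Z,  H_1 = Z ⊕ Z_2,  H_2 = 0.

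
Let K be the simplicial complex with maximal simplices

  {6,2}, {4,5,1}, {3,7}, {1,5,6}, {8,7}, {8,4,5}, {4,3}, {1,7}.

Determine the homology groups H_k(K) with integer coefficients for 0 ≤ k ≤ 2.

H_0 ≅ Z,  H_1 ≅ Z^2,  H_2 = 0.

Order the vertices as 1 < 2 < 3 < 4 < 5 < 6 < 7 < 8. Listing each simplex with vertices in this order, K has dimension 2 with simplices:

  0-simplices (8): [1], [2], [3], [4], [5], [6], [7], [8]
  1-simplices (12): [1,4], [1,5], [1,6], [1,7], [2,6], [3,4], [3,7], [4,5], [4,8], [5,6], [5,8], [7,8]
  2-simplices (3): [1,4,5], [1,5,6], [4,5,8]

giving chain groups C_0 ≅ Z^8, C_1 ≅ Z^12, C_2 ≅ Z^3.

Boundary ∂_1: C_1 → C_0 sends each edge [p,q] (with p < q) to q − p.
The 8×12 boundary matrix has rank 7 and Smith normal form diag(1,1,1,1,1,1,1).

The boundary map ∂_2: C_2 → C_1 sends each 2-simplex [p,q,r] to [q,r] − [p,r] + [p,q]. For instance
  ∂[1,4,5] = [4,5] − [1,5] + [1,4],
  ∂[1,5,6] = [5,6] − [1,6] + [1,5].
As a 12×3 matrix over Z this has rank 3, with invariant factors (1,1,1).

Now H_k = ker ∂_k / im ∂_{k+1}, so:

  H_0: rank C_0 − rank ∂_1 = 8 − 7 = 1, and the invariant factors of ∂_1 are all 1, so H_0 = Z.
  H_1: rank ker ∂_1 − rank ∂_2 = (12 − 7) − 3 = 2, and the invariant factors of ∂_2 are all 1, so H_1 = Z^2.
  H_2: rank ker ∂_2 − rank ∂_3 = (3 − 3) − 0 = 0, and there is no ∂_3, so H_2 = 0.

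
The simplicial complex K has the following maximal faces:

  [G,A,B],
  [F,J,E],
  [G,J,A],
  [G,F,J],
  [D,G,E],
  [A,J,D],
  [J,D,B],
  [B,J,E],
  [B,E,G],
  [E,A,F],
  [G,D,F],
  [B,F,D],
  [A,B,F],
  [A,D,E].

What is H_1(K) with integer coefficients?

H_1 ≅ Z^2.

Fix the vertex order A < B < D < E < F < G < J and write every simplex with vertices in increasing order. Then dim K = 2 and the simplices of K are:

  0-simplices (7): A, B, D, E, F, G, J
  1-simplices (21): AB, AD, AE, AF, AG, AJ, BD, BE, BF, BG, BJ, DE, DF, DG, DJ, EF, EG, EJ, FG, FJ, GJ
  2-simplices (14): ABF, ABG, ADE, ADJ, AEF, AGJ, BDF, BDJ, BEG, BEJ, DEG, DFG, EFJ, FGJ

giving chain groups C_0 ≅ Z^7, C_1 ≅ Z^21, C_2 ≅ Z^14.

∂_1: C_1 → C_0 is given by ∂[p,q] = [q] − [p].
The resulting 7×21 matrix has rank 6, and its Smith normal form has invariant factors (1,1,1,1,1,1).

Boundary ∂_2: C_2 → C_1 acts by ∂[p,q,r] = [q,r] − [p,r] + [p,q]. For instance
  ∂EFJ = FJ − EJ + EF,
  ∂BEG = EG − BG + BE.
The resulting 21×14 matrix has rank 13, and its Smith normal form has invariant factors (1,1,1,1,1,1,1,1,1,1,1,1,1).

From H_k ≅ ker(∂_k) / im(∂_{k+1}) we obtain:

  H_1: rank ker ∂_1 − rank ∂_2 = (21 − 6) − 13 = 2, and the invariant factors of ∂_2 are all 1, so H_1 = Z^2.

(K is a triangulation of the torus T^2.)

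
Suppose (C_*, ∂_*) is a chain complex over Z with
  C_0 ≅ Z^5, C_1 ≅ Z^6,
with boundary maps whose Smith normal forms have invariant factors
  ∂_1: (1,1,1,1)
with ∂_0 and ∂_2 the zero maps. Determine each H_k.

H_0: b_0 = 5 − 0 − 4 = 1; torsion from ∂_1 factors > 1: none. So H_0 ≅ Z.
H_1: b_1 = 6 − 4 − 0 = 2; torsion from ∂_2 factors > 1: none. So H_1 ≅ Z^2.

H_0 ≅ Z,  H_1 ≅ Z^2.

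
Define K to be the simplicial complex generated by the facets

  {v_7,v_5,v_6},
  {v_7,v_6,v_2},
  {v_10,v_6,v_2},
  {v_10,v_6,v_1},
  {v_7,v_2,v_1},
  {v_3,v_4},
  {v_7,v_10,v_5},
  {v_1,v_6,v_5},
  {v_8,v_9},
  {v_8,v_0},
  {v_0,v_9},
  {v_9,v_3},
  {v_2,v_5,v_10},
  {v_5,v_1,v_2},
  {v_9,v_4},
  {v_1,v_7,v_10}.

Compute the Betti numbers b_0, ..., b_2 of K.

b_0 = 2, b_1 = 2, b_2 = 0.

K has 11 vertices, 21 edges, 10 triangles.
rank ∂_0 = 0, rank ∂_1 = 9 ⇒ b_0 = 11 − 0 − 9 = 2; all invariant factors of ∂_1 are 1 so no torsion. So H_0 = Z^2.
rank ∂_1 = 9, rank ∂_2 = 10 ⇒ b_1 = 21 − 9 − 10 = 2; ∂_2 has invariant factor(s) [2] giving torsion. So H_1 = Z^2 ⊕ Z/2Z.
rank ∂_2 = 10, rank ∂_3 = 0 ⇒ b_2 = 10 − 10 − 0 = 0. So H_2 = 0.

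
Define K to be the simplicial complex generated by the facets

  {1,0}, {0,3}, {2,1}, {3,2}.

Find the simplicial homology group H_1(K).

H_1 ≅ Z.

Take the total order 0 < 1 < 2 < 3 on the vertex set. Then K (dimension 1) consists of the simplices:

  0-simplices (4): [0], [1], [2], [3]
  1-simplices (4): [0,1], [0,3], [1,2], [2,3]

giving chain groups C_0 ≅ Z^4, C_1 ≅ Z^4.

The boundary map ∂_1: C_1 → C_0 is given by ∂[p,q] = [q] − [p]. For instance
  ∂[0,1] = [1] − [0].
As a 4×4 matrix over Z this has rank 3, with invariant factors (1,1,1).

From H_k ≅ ker(∂_k) / im(∂_{k+1}) we obtain:

  H_1: rank ker ∂_1 − rank ∂_2 = (4 − 3) − 0 = 1, and there is no ∂_2, so H_1 = Z.

(K is a triangulation of the circle S^1.)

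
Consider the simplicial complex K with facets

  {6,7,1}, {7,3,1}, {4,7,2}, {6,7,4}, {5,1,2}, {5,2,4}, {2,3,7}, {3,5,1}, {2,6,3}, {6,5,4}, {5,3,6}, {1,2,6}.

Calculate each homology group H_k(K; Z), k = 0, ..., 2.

H_0 ≅ Z,  H_1 ≅ Z/2Z,  H_2 = 0.

We work with the vertex ordering 1 < 2 < 3 < 4 < 5 < 6 < 7. The simplices of K, each written with vertices in increasing order, are:

  0-simplices (7): [1], [2], [3], [4], [5], [6], [7]
  1-simplices (18): [1,2], [1,3], [1,5], [1,6], [1,7], [2,3], [2,4], [2,5], [2,6], [2,7], [3,5], [3,6], [3,7], [4,5], [4,6], [4,7], [5,6], [6,7]
  2-simplices (12): [1,2,5], [1,2,6], [1,3,5], [1,3,7], [1,6,7], [2,3,6], [2,3,7], [2,4,5], [2,4,7], [3,5,6], [4,5,6], [4,6,7]

giving chain groups C_0 ≅ Z^7, C_1 ≅ Z^18, C_2 ≅ Z^12.

Boundary ∂_1: C_1 → C_0 maps an edge to its endpoints' difference, ∂[p,q] = q − p.
The resulting 7×18 matrix has rank 6, and its Smith normal form has invariant factors (1,1,1,1,1,1).

∂_2: C_2 → C_1 sends each 2-simplex [p,q,r] to [q,r] − [p,r] + [p,q]. For instance
  ∂[1,3,5] = [3,5] − [1,5] + [1,3],
  ∂[2,3,6] = [3,6] − [2,6] + [2,3].
The 18×12 boundary matrix has rank 12 and Smith normal form diag(1,1,1,1,1,1,1,1,1,1,1,2).

Now H_k = ker ∂_k / im ∂_{k+1}, so:

  H_0: rank C_0 − rank ∂_1 = 7 − 6 = 1, and the invariant factors of ∂_1 are all 1, so H_0 = Z.
  H_1: rank ker ∂_1 − rank ∂_2 = (18 − 6) − 12 = 0, and ∂_2 has invariant factor 2 > 1, so H_1 = Z/2Z.
  H_2: rank ker ∂_2 − rank ∂_3 = (12 − 12) − 0 = 0, and there is no ∂_3, so H_2 = 0.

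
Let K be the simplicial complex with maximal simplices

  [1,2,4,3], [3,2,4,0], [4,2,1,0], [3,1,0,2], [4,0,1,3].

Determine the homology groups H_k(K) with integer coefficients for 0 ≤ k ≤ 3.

H_0 ≅ Z,  H_1 = 0,  H_2 = 0,  H_3 ≅ Z.

K has 5 vertices, 10 edges, 10 triangles, 5 3-simplices.
rank ∂_0 = 0, rank ∂_1 = 4 ⇒ b_0 = 5 − 0 − 4 = 1; all invariant factors of ∂_1 are 1 so no torsion. So H_0 = Z.
rank ∂_1 = 4, rank ∂_2 = 6 ⇒ b_1 = 10 − 4 − 6 = 0; all invariant factors of ∂_2 are 1 so no torsion. So H_1 = 0.
rank ∂_2 = 6, rank ∂_3 = 4 ⇒ b_2 = 10 − 6 − 4 = 0; all invariant factors of ∂_3 are 1 so no torsion. So H_2 = 0.
rank ∂_3 = 4, rank ∂_4 = 0 ⇒ b_3 = 5 − 4 − 0 = 1. So H_3 = Z.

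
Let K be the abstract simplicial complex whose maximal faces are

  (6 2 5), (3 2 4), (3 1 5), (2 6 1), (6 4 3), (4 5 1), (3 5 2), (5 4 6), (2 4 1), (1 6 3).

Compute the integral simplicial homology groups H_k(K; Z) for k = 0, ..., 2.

H_0 ≅ Z,  H_1 ≅ Z/2,  H_2 = 0.

Take the total order 1 < 2 < 3 < 4 < 5 < 6 on the vertex set. Then K (dimension 2) consists of the simplices:

  0-simplices (6): [1], [2], [3], [4], [5], [6]
  1-simplices (15): [1,2], [1,3], [1,4], [1,5], [1,6], [2,3], [2,4], [2,5], [2,6], [3,4], [3,5], [3,6], [4,5], [4,6], [5,6]
  2-simplices (10): [1,2,4], [1,2,6], [1,3,5], [1,3,6], [1,4,5], [2,3,4], [2,3,5], [2,5,6], [3,4,6], [4,5,6]

so the chain groups are C_0 ≅ Z^6, C_1 ≅ Z^15, C_2 ≅ Z^10.

Boundary ∂_1: C_1 → C_0 sends each edge [p,q] (with p < q) to q − p.
The 6×15 boundary matrix has rank 5 and Smith normal form diag(1,1,1,1,1).

∂_2: C_2 → C_1 sends each 2-simplex [p,q,r] to [q,r] − [p,r] + [p,q]. For instance
  ∂[4,5,6] = [5,6] − [4,6] + [4,5],
  ∂[2,3,4] = [3,4] − [2,4] + [2,3].
The resulting 15×10 matrix has rank 10, and its Smith normal form has invariant factors (1,1,1,1,1,1,1,1,1,2).

From H_k ≅ ker(∂_k) / im(∂_{k+1}) we obtain:

  H_0: rank C_0 − rank ∂_1 = 6 − 5 = 1, and the invariant factors of ∂_1 are all 1, so H_0 ≅ Z.
  H_1: rank ker ∂_1 − rank ∂_2 = (15 − 5) − 10 = 0, and ∂_2 has invariant factor 2 > 1, so H_1 ≅ Z/2.
  H_2: rank ker ∂_2 − rank ∂_3 = (10 − 10) − 0 = 0, and there is no ∂_3, so H_2 ≅ 0.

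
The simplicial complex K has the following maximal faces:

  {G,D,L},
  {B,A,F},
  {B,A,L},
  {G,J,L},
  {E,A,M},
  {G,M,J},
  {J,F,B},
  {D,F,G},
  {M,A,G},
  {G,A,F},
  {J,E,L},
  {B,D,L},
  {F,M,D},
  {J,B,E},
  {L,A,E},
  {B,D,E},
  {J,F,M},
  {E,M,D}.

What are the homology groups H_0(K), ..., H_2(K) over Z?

Take the total order A < B < D < E < F < G < J < L < M on the vertex set. Then K (dimension 2) consists of the simplices:

  0-simplices (9): A, B, D, E, F, G, J, L, M
  1-simplices (27): AB, AE, AF, AG, AL, AM, BD, BE, BF, BJ, BL, DE, DF, DG, DL, DM, EJ, EL, EM, FG, FJ, FM, GJ, GL, GM, JL, JM
  2-simplices (18): ABF, ABL, AEL, AEM, AFG, AGM, BDE, BDL, BEJ, BFJ, DEM, DFG, DFM, DGL, EJL, FJM, GJL, GJM

so the chain groups are C_0 ≅ Z^9, C_1 ≅ Z^27, C_2 ≅ Z^18.

Boundary ∂_1: C_1 → C_0 maps an edge to its endpoints' difference, ∂[p,q] = q − p.
The 9×27 boundary matrix has rank 8 and Smith normal form diag(1,1,1,1,1,1,1,1).

∂_2: C_2 → C_1 maps a triangle to the signed sum of its edges. For instance
  ∂ABF = BF − AF + AB,
  ∂BDE = DE − BE + BD.
The 27×18 boundary matrix has rank 18 and Smith normal form diag(1,1,1,1,1,1,1,1,1,1,1,1,1,1,1,1,1,2).

Computing H_k = (kernel of ∂_k) / (image of ∂_{k+1}):

  H_0: rank C_0 − rank ∂_1 = 9 − 8 = 1, and the invariant factors of ∂_1 are all 1, so H_0 ≅ Z.
  H_1: rank ker ∂_1 − rank ∂_2 = (27 − 8) − 18 = 1, and ∂_2 has invariant factor 2 > 1, so H_1 ≅ Z ⊕ Z/2.
  H_2: rank ker ∂_2 − rank ∂_3 = (18 − 18) − 0 = 0, and there is no ∂_3, so H_2 ≅ 0.

As a check, the Euler characteristic is 9 − 27 + 18 = 0, which agrees with 1 − 1 + 0 = 0.

H_0 ≅ Z,  H_1 ≅ Z ⊕ Z/2,  H_2 = 0.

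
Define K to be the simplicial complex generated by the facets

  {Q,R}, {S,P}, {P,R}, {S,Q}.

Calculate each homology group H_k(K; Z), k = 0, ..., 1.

Take the total order P < Q < R < S on the vertex set. Then K (dimension 1) consists of the simplices:

  0-simplices (4): P, Q, R, S
  1-simplices (4): PR, PS, QR, QS

Hence C_0 ≅ Z^4, C_1 ≅ Z^4.

The boundary map ∂_1: C_1 → C_0 maps an edge to its endpoints' difference, ∂[p,q] = q − p.
As a 4×4 matrix over Z this has rank 3, with invariant factors (1,1,1).

From H_k ≅ ker(∂_k) / im(∂_{k+1}) we obtain:

  H_0: rank C_0 − rank ∂_1 = 4 − 3 = 1, and the invariant factors of ∂_1 are all 1, so H_0 = Z.
  H_1: rank ker ∂_1 − rank ∂_2 = (4 − 3) − 0 = 1, and there is no ∂_2, so H_1 = Z.

As a check, the Euler characteristic is 4 − 4 = 0, which agrees with 1 − 1 = 0.
(K is a triangulation of the circle S^1.)

H_0 ≅ Z,  H_1 ≅ Z.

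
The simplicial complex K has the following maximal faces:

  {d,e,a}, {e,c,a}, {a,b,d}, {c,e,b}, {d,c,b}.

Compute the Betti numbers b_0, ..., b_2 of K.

We work with the vertex ordering a < b < c < d < e. The simplices of K, each written with vertices in increasing order, are:

  0-simplices (5): a, b, c, d, e
  1-simplices (10): ab, ac, ad, ae, bc, bd, be, cd, ce, de
  2-simplices (5): abd, ace, ade, bcd, bce

Hence C_0 ≅ Z^5, C_1 ≅ Z^10, C_2 ≅ Z^5.

Boundary ∂_1: C_1 → C_0 maps an edge to its endpoints' difference, ∂[p,q] = q − p. For instance
  ∂be = e − b.
This gives a 5×10 integer matrix of rank 4; reducing to Smith normal form yields diagonal entries (1,1,1,1).

The boundary map ∂_2: C_2 → C_1 acts by ∂[p,q,r] = [q,r] − [p,r] + [p,q]. For instance
  ∂ace = ce − ae + ac,
  ∂ade = de − ae + ad.
As a 10×5 matrix over Z this has rank 5, with invariant factors (1,1,1,1,1).

Reading off H_k = ker ∂_k / im ∂_{k+1}:

  H_0: rank C_0 − rank ∂_1 = 5 − 4 = 1, and the invariant factors of ∂_1 are all 1, so H_0 = Z.
  H_1: rank ker ∂_1 − rank ∂_2 = (10 − 4) − 5 = 1, and the invariant factors of ∂_2 are all 1, so H_1 = Z.
  H_2: rank ker ∂_2 − rank ∂_3 = (5 − 5) − 0 = 0, and there is no ∂_3, so H_2 = 0.

Hence the Betti numbers are b_0 = 1, b_1 = 1, b_2 = 0.

b_0 = 1, b_1 = 1, b_2 = 0.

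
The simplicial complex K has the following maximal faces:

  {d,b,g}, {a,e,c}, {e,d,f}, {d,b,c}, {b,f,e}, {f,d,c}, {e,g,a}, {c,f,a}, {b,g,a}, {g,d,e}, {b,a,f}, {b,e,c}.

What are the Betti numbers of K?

Take the total order a < b < c < d < e < f < g on the vertex set. Then K (dimension 2) consists of the simplices:

  0-simplices (7): a, b, c, d, e, f, g
  1-simplices (18): ab, ac, ae, af, ag, bc, bd, be, bf, bg, cd, ce, cf, de, df, dg, ef, eg
  2-simplices (12): abf, abg, ace, acf, aeg, bcd, bce, bdg, bef, cdf, def, deg

Hence C_0 ≅ Z^7, C_1 ≅ Z^18, C_2 ≅ Z^12.

The boundary map ∂_1: C_1 → C_0 maps an edge to its endpoints' difference, ∂[p,q] = q − p. For instance
  ∂bg = g − b.
This gives a 7×18 integer matrix of rank 6; reducing to Smith normal form yields diagonal entries (1,1,1,1,1,1).

The boundary map ∂_2: C_2 → C_1 maps a triangle to the signed sum of its edges. For instance
  ∂def = ef − df + de,
  ∂bef = ef − bf + be.
The 18×12 boundary matrix has rank 12 and Smith normal form diag(1,1,1,1,1,1,1,1,1,1,1,2).

Now H_k = ker ∂_k / im ∂_{k+1}, so:

  H_0: rank C_0 − rank ∂_1 = 7 − 6 = 1, and the invariant factors of ∂_1 are all 1, so H_0 = Z.
  H_1: rank ker ∂_1 − rank ∂_2 = (18 − 6) − 12 = 0, and ∂_2 has invariant factor 2 > 1, so H_1 = Z/2.
  H_2: rank ker ∂_2 − rank ∂_3 = (12 − 12) − 0 = 0, and there is no ∂_3, so H_2 = 0.

Hence the Betti numbers are b_0 = 1, b_1 = 0, b_2 = 0.

b_0 = 1, b_1 = 0, b_2 = 0.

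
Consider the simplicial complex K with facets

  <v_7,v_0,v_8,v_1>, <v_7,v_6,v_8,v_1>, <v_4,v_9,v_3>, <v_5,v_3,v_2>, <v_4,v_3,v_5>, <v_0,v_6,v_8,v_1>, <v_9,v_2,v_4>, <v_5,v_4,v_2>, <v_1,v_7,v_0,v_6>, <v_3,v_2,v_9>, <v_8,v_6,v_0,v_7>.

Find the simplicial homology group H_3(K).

We work with the vertex ordering v_0 < v_1 < v_2 < v_3 < v_4 < v_5 < v_6 < v_7 < v_8 < v_9. The simplices of K, each written with vertices in increasing order, are:

  0-simplices (10): [v_0], [v_1], [v_2], [v_3], [v_4], [v_5], [v_6], [v_7], [v_8], [v_9]
  1-simplices (19): (19 of them)
  2-simplices (16): (16 of them)
  3-simplices (5): [v_0,v_1,v_6,v_7], [v_0,v_1,v_6,v_8], [v_0,v_1,v_7,v_8], [v_0,v_6,v_7,v_8], [v_1,v_6,v_7,v_8]

so the chain groups are C_0 ≅ Z^10, C_1 ≅ Z^19, C_2 ≅ Z^16, C_3 ≅ Z^5.

∂_1: C_1 → C_0 sends each edge [p,q] (with p < q) to q − p. For instance
  ∂[v_2,v_3] = [v_3] − [v_2].
The 10×19 boundary matrix has rank 8 and Smith normal form diag(1,1,1,1,1,1,1,1).

Boundary ∂_2: C_2 → C_1 sends each 2-simplex [p,q,r] to [q,r] − [p,r] + [p,q]. For instance
  ∂[v_2,v_3,v_5] = [v_3,v_5] − [v_2,v_5] + [v_2,v_3],
  ∂[v_0,v_7,v_8] = [v_7,v_8] − [v_0,v_8] + [v_0,v_7].
This gives a 19×16 integer matrix of rank 11; reducing to Smith normal form yields diagonal entries (1,1,1,1,1,1,1,1,1,1,1).

Boundary ∂_3: C_3 → C_2 sends each 3-simplex σ to the alternating sum Σ_i (−1)^i (σ with its i-th vertex removed). For instance
  ∂[v_1,v_6,v_7,v_8] = [v_6,v_7,v_8] − [v_1,v_7,v_8] + [v_1,v_6,v_8] − [v_1,v_6,v_7],
  ∂[v_0,v_6,v_7,v_8] = [v_6,v_7,v_8] − [v_0,v_7,v_8] + [v_0,v_6,v_8] − [v_0,v_6,v_7].
The resulting 16×5 matrix has rank 4, and its Smith normal form has invariant factors (1,1,1,1).

Computing H_k = (kernel of ∂_k) / (image of ∂_{k+1}):

  H_3: rank ker ∂_3 − rank ∂_4 = (5 − 4) − 0 = 1, and there is no ∂_4, so H_3 = Z.

(K is a triangulation of the disjoint union of the 3-sphere S^3 and the 2-sphere S^2.)

H_3 ≅ Z.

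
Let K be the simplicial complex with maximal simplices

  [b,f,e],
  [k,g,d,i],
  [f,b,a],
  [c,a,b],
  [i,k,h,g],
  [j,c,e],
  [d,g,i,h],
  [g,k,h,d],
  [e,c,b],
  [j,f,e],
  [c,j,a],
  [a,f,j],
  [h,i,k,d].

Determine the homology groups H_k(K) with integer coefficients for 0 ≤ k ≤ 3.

Order the vertices as a < b < c < d < e < f < g < h < i < j < k. Listing each simplex with vertices in this order, K has dimension 3 with simplices:

  0-simplices (11): a, b, c, d, e, f, g, h, i, j, k
  1-simplices (22): ab, ac, af, aj, bc, be, bf, ce, cj, dg, dh, di, dk, ef, ej, fj, gh, gi, gk, hi, hk, ik
  2-simplices (18): abc, abf, acj, afj, bce, bef, cej, dgh, dgi, dgk, dhi, dhk, dik, efj, ghi, ghk, gik, hik
  3-simplices (5): dghi, dghk, dgik, dhik, ghik

so the chain groups are C_0 ≅ Z^11, C_1 ≅ Z^22, C_2 ≅ Z^18, C_3 ≅ Z^5.

∂_1: C_1 → C_0 maps an edge to its endpoints' difference, ∂[p,q] = q − p.
The 11×22 boundary matrix has rank 9 and Smith normal form diag(1,1,1,1,1,1,1,1,1).

∂_2: C_2 → C_1 acts by ∂[p,q,r] = [q,r] − [p,r] + [p,q]. For instance
  ∂bef = ef − bf + be,
  ∂efj = fj − ej + ef.
The resulting 22×18 matrix has rank 13, and its Smith normal form has invariant factors (1,1,1,1,1,1,1,1,1,1,1,1,1).

∂_3: C_3 → C_2 sends each 3-simplex σ to the alternating sum Σ_i (−1)^i (σ with its i-th vertex removed). For instance
  ∂dghi = ghi − dhi + dgi − dgh,
  ∂dgik = gik − dik + dgk − dgi.
As a 18×5 matrix over Z this has rank 4, with invariant factors (1,1,1,1).

From H_k ≅ ker(∂_k) / im(∂_{k+1}) we obtain:

  H_0: rank C_0 − rank ∂_1 = 11 − 9 = 2, and the invariant factors of ∂_1 are all 1, so H_0 ≅ Z^2.
  H_1: rank ker ∂_1 − rank ∂_2 = (22 − 9) − 13 = 0, and the invariant factors of ∂_2 are all 1, so H_1 ≅ 0.
  H_2: rank ker ∂_2 − rank ∂_3 = (18 − 13) − 4 = 1, and the invariant factors of ∂_3 are all 1, so H_2 ≅ Z.
  H_3: rank ker ∂_3 − rank ∂_4 = (5 − 4) − 0 = 1, and there is no ∂_4, so H_3 ≅ Z.

As a check, the Euler characteristic is 11 − 22 + 18 − 5 = 2, which agrees with 2 − 0 + 1 − 1 = 2.
(K is a triangulation of the disjoint union of the 3-sphere S^3 and the 2-sphere S^2.)

H_0 ≅ Z^2,  H_1 = 0,  H_2 ≅ Z,  H_3 ≅ Z.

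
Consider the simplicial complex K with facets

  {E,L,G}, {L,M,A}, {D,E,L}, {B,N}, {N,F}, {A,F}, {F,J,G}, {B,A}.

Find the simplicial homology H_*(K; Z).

H_0 = Z,  H_1 = Z^2,  H_2 = 0.

We work with the vertex ordering A < B < D < E < F < G < J < L < M < N. The simplices of K, each written with vertices in increasing order, are:

  0-simplices (10): A, B, D, E, F, G, J, L, M, N
  1-simplices (15): AB, AF, AL, AM, BN, DE, DL, EG, EL, FG, FJ, FN, GJ, GL, LM
  2-simplices (4): ALM, DEL, EGL, FGJ

Hence C_0 ≅ Z^10, C_1 ≅ Z^15, C_2 ≅ Z^4.

Boundary ∂_1: C_1 → C_0 sends each edge [p,q] (with p < q) to q − p.
As a 10×15 matrix over Z this has rank 9, with invariant factors (1,1,1,1,1,1,1,1,1).

Boundary ∂_2: C_2 → C_1 maps a triangle to the signed sum of its edges. For instance
  ∂EGL = GL − EL + EG,
  ∂ALM = LM − AM + AL.
The resulting 15×4 matrix has rank 4, and its Smith normal form has invariant factors (1,1,1,1).

Computing H_k = (kernel of ∂_k) / (image of ∂_{k+1}):

  H_0: rank C_0 − rank ∂_1 = 10 − 9 = 1, and the invariant factors of ∂_1 are all 1, so H_0 ≅ Z.
  H_1: rank ker ∂_1 − rank ∂_2 = (15 − 9) − 4 = 2, and the invariant factors of ∂_2 are all 1, so H_1 ≅ Z^2.
  H_2: rank ker ∂_2 − rank ∂_3 = (4 − 4) − 0 = 0, and there is no ∂_3, so H_2 ≅ 0.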